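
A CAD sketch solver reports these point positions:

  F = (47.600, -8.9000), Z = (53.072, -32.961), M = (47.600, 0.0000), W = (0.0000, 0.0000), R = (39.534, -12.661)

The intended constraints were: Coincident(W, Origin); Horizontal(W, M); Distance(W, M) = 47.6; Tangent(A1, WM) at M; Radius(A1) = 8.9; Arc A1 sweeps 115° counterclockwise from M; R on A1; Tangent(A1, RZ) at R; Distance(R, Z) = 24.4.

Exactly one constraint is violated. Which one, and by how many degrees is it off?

Tangent(A1, RZ) at R — off by 8.70°.

W = (0.00, 0.00) ✓; W.y = 0.00, M.y = 0.00 ✓; |WM| = 47.60 ✓; ∠(FM, MW) = 90.00° ✓; |FM| = 8.900 ✓; bearing(F→R) − bearing(F→M) = 115.0° ✓; |FR| = 8.900 ✓; ∠(FR, RZ) = 81.30° ✗; |RZ| = 24.40 ✓.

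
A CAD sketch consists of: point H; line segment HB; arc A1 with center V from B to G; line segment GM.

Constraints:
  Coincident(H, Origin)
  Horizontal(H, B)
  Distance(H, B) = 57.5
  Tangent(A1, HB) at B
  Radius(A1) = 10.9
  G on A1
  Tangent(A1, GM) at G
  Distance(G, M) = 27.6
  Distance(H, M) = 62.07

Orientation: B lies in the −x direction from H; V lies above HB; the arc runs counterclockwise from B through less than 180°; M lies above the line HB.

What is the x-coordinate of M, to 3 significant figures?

-48.2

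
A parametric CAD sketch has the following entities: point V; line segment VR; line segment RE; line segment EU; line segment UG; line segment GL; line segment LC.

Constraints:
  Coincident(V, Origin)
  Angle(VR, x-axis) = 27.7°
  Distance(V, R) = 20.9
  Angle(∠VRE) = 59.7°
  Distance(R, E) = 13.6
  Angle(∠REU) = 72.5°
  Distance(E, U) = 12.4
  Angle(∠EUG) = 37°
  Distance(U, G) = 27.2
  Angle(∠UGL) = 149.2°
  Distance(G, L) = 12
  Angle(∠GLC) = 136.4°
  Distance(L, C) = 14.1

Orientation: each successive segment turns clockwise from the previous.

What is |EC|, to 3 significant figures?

33.7

V is at the origin; VR runs at 27.7° with length 20.9, so R = (18.5, 9.72). ∠VRE = 59.7° gives RE at -92.6° from the x-axis; with |RE| = 13.6, E = (17.9, -3.87). ∠REU = 72.5° gives EU at 160° from the x-axis; with |EU| = 12.4, U = (6.24, 0.391). ∠EUG = 37.0° gives UG at 16.9° from the x-axis; with |UG| = 27.2, G = (32.3, 8.30). ∠UGL = 149.2° gives GL at -13.9° from the x-axis; with |GL| = 12.0, L = (43.9, 5.41). ∠GLC = 136.4° gives LC at -57.5° from the x-axis; with |LC| = 14.1, C = (51.5, -6.48). Then |EC| = |C − E| = 33.7.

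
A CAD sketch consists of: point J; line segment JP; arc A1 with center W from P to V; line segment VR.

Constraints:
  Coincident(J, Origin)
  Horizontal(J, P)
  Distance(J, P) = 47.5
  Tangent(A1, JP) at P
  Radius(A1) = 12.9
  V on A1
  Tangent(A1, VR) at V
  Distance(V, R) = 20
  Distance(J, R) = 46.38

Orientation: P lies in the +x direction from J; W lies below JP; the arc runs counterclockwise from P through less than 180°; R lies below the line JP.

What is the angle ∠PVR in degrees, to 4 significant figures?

136.7°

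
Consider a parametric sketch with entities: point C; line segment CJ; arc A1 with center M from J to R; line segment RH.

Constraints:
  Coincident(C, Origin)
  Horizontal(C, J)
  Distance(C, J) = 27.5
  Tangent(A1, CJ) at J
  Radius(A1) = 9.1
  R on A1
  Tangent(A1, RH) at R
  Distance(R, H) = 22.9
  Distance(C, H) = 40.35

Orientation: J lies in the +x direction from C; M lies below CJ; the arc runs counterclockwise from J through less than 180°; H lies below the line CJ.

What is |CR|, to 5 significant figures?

21.465

C is at the origin; C and J share the same y with |CJ| = 27.5 and J on the +x side, so J = (27.500, 0.0000). The tangent condition forces MJ to be normal to CJ, so M = J + (0, -9.1) = (27.500, -9.1000). Since MR ⟂ RH (tangency), |MH| = √(9.1² + 22.9²) = 24.642 regardless of where R sits on A1. So H lies on both circle(C, 40.35) and circle(M, 24.642); the below-CJ intersection is H = (22.802, -33.290). R is the foot of the tangent from H: R = (18.558, -10.786).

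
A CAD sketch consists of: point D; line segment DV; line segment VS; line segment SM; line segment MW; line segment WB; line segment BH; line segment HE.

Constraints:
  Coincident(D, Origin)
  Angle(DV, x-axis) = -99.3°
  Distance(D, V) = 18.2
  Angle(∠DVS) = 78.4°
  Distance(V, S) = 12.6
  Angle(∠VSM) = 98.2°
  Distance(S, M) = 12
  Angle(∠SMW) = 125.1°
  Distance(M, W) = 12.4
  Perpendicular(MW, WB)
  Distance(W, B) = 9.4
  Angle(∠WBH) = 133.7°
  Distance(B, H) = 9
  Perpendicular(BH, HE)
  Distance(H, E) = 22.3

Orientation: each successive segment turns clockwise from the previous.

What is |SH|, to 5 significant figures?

14.047

D is at the origin; DV runs at -99.3° with length 18.2, so V = (-2.9412, -17.961). ∠DVS = 78.4° gives VS at 159.10° from the x-axis; with |VS| = 12.6, S = (-14.712, -13.466). ∠VSM = 98.2° gives SM at 77.300° from the x-axis; with |SM| = 12.0, M = (-12.074, -1.7595). ∠SMW = 125.1° gives MW at 22.400° from the x-axis; with |MW| = 12.4, W = (-0.60964, 2.9658). MW is perpendicular to WB, so WB runs at -67.600°; with |WB| = 9.4, B = (2.9724, -5.7249). ∠WBH = 133.7° gives BH at -113.90° from the x-axis; with |BH| = 9.0, H = (-0.67385, -13.953). Then |SH| = |H − S| = 14.047.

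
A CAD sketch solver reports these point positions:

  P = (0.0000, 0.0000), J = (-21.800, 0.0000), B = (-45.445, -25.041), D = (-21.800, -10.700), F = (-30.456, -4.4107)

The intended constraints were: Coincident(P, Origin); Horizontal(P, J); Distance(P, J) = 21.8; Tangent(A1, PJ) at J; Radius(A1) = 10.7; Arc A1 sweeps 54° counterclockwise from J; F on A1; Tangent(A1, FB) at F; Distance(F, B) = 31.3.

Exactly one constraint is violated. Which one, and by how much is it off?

Distance(F, B) = 31.3 — off by 5.80.

P = (0.00, 0.00) ✓; P.y = 0.00, J.y = 0.00 ✓; |PJ| = 21.80 ✓; ∠(DJ, JP) = 90.00° ✓; |DJ| = 10.70 ✓; bearing(D→F) − bearing(D→J) = 54.00° ✓; |DF| = 10.70 ✓; ∠(DF, FB) = 90.00° ✓; |FB| = 25.50 ✗.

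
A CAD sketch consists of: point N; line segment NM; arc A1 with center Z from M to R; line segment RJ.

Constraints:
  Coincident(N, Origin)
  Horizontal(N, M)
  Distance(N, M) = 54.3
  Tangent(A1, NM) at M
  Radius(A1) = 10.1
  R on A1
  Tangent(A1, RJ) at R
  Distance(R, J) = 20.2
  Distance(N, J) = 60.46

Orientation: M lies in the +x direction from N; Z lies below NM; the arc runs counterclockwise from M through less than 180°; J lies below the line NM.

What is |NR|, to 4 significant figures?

46.63

Checks: |ZM| = 10.10 ✓; |ZR| = 10.10 ✓; ∠(ZR, RJ) = 90.00° ✓; |RJ| = 20.20 ✓; |NJ| = 60.46 ✓.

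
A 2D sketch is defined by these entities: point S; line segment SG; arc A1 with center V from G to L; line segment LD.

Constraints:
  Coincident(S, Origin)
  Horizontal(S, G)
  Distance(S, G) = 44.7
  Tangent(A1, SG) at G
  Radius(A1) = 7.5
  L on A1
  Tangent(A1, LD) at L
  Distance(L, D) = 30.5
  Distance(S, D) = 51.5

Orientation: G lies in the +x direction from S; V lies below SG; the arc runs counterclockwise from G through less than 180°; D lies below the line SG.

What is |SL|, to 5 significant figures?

37.874

S is at the origin; SG is horizontal with |SG| = 44.7 and G on the +x side, so G = (44.700, 0.0000). Since A1 is tangent to SG there, VG ⟂ SG, so V = G + (0, -7.5) = (44.700, -7.5000). Since VL ⟂ LD (tangency), |VD| = √(7.5² + 30.5²) = 31.409 regardless of where L sits on A1. So D lies on both circle(S, 51.5) and circle(V, 31.409); the below-SG intersection is D = (35.324, -37.476). L is the foot of the tangent from D: L = (37.214, -7.0351).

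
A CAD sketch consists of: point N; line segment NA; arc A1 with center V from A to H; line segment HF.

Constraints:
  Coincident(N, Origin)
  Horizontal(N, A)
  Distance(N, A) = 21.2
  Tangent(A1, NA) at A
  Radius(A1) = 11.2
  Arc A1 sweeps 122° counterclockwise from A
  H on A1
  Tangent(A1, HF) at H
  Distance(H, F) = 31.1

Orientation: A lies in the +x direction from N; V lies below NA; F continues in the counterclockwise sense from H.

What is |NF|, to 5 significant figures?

51.839

N is at the origin; N and A share the same y with |NA| = 21.2 and A on the +x side, so A = (21.200, 0.0000). Tangency of A1 to NA means the radius VA is perpendicular to NA, so V = A + (0, -11.2) = (21.200, -11.200). On A1, A sits at bearing 90° from V; a 122° counterclockwise sweep puts H at bearing 212°, so H = V + 11.2·(cos 212°, sin 212°) = (11.702, -17.135). The tangent condition forces VH to be normal to HF, so HF runs along (−sin 212°, cos 212°); with |HF| = 31.1, F = (28.182, -43.509). Then |NF| = |F − N| = 51.839.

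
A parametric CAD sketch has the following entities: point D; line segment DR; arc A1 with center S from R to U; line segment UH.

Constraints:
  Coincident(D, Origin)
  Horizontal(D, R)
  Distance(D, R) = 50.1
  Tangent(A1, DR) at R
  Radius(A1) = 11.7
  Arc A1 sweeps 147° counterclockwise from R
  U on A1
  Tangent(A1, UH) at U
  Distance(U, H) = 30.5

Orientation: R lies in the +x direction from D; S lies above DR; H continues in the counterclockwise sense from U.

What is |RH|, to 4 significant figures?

42.69

D is at the origin; DR is horizontal with |DR| = 50.1 and R on the +x side, so R = (50.10, 0.000). A1 meets DR tangentially, so SR is at right angles to DR, so S = R + (0, 11.7) = (50.10, 11.70). On A1, R sits at bearing -90° from S; a 147° counterclockwise sweep puts U at bearing 57°, so U = S + 11.7·(cos 57°, sin 57°) = (56.47, 21.51). Tangency of A1 to UH means the radius SU is perpendicular to UH, so UH runs along (−sin 57°, cos 57°); with |UH| = 30.5, H = (30.89, 38.12). Then |RH| = |H − R| = 42.69.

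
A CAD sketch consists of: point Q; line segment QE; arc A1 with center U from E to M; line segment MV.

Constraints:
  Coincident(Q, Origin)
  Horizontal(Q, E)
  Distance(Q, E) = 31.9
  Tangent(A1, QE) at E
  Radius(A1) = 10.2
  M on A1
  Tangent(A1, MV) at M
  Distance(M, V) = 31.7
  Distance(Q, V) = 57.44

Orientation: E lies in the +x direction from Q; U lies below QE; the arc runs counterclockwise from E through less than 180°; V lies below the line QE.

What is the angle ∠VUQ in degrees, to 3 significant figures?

119°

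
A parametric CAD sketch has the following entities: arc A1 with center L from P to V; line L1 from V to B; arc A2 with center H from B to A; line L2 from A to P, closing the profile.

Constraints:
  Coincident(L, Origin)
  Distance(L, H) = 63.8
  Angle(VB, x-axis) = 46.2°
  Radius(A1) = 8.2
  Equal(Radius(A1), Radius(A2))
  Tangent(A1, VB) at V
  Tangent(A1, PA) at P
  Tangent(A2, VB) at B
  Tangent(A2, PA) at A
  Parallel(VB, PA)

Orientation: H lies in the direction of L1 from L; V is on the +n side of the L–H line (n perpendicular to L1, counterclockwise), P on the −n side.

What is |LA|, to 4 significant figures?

64.32

The slot axis is L1's direction at 46.2°, so u = (cos 46.2°, sin 46.2°) = (0.6921, 0.7218) and n = (−sin 46.2°, cos 46.2°) = (-0.7218, 0.6921). L is at the origin and H lies 63.8 along u from L, so H = 63.8·u = (44.16, 46.05). Tangency of A1 to both parallel lines with radius 8.2 puts V and P at L ± 8.2·n: V = (-5.918, 5.676), P = (5.918, -5.676). Equal radii place B and A the same way about H: B = H + 8.2·n = (38.24, 51.72), A = H − 8.2·n = (50.08, 40.37). Then |LA| = |A − L| = 64.32.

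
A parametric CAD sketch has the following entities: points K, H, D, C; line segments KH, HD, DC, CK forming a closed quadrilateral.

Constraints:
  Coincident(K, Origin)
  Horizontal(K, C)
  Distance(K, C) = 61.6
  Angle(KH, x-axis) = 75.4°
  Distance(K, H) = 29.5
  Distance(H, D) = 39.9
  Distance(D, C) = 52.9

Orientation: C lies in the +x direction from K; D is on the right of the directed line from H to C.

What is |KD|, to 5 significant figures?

15.015

Checks: |KC| = 61.60 ✓; |KH| = 29.50 ✓; |HD| = 39.90 ✓; |DC| = 52.90 ✓.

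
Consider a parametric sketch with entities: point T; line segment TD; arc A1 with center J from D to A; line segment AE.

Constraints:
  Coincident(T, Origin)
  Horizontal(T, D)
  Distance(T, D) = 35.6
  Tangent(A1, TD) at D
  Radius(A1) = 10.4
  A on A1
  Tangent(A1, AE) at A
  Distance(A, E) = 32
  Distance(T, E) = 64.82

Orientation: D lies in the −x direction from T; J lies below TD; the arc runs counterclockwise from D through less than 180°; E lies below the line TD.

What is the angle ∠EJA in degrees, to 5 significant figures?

71.996°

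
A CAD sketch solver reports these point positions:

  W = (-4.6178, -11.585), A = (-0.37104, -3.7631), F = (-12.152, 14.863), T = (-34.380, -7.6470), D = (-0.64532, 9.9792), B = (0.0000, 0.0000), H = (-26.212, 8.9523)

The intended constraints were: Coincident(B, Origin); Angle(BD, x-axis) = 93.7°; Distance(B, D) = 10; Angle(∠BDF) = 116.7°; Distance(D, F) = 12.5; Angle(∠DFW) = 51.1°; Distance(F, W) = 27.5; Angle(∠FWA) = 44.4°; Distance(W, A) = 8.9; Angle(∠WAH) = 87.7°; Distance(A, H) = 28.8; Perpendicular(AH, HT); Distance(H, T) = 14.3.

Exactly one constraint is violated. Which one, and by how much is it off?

Distance(H, T) = 14.3 — off by 4.20.

B = (0.00, 0.00) ✓; BD at 93.70° ✓; |BD| = 10.00 ✓; ∠BDF = 116.7° ✓; |DF| = 12.50 ✓; ∠DFW = 51.10° ✓; |FW| = 27.50 ✓; ∠FWA = 44.40° ✓; |WA| = 8.900 ✓; ∠WAH = 87.70° ✓; |AH| = 28.80 ✓; ∠(AH, HT) = 90.00° ✓; |HT| = 18.50 ✗.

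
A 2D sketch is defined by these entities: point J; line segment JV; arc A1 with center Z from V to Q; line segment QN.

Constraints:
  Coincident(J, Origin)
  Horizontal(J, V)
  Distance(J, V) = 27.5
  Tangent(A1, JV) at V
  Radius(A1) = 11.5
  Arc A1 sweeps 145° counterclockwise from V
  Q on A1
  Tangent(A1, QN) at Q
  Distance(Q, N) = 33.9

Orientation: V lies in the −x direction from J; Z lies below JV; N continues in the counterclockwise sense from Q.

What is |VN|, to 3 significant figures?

45.6

On A1, V sits at bearing 90° from Z; a 145° counterclockwise sweep puts Q at bearing 235°, so Q = Z + 11.5·(cos 235°, sin 235°) = (-34.1, -20.9). Tangency of A1 to QN means the radius ZQ is perpendicular to QN, so QN runs along (−sin 235°, cos 235°); with |QN| = 33.9, N = (-6.33, -40.4). Then |VN| = |N − V| = 45.6.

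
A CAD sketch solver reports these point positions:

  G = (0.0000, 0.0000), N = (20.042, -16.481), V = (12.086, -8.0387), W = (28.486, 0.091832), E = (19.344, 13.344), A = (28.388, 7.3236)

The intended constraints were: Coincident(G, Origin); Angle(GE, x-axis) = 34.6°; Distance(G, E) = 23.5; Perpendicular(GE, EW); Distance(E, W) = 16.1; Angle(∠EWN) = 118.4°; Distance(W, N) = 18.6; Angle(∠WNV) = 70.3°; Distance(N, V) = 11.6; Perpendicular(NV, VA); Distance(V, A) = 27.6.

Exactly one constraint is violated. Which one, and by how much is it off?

Distance(V, A) = 27.6 — off by 5.20.

G = (0.00, 0.00) ✓; GE at 34.60° ✓; |GE| = 23.50 ✓; ∠(GE, EW) = 90.00° ✓; |EW| = 16.10 ✓; ∠EWN = 118.4° ✓; |WN| = 18.60 ✓; ∠WNV = 70.30° ✓; |NV| = 11.60 ✓; ∠(NV, VA) = 90.00° ✓; |VA| = 22.40 ✗.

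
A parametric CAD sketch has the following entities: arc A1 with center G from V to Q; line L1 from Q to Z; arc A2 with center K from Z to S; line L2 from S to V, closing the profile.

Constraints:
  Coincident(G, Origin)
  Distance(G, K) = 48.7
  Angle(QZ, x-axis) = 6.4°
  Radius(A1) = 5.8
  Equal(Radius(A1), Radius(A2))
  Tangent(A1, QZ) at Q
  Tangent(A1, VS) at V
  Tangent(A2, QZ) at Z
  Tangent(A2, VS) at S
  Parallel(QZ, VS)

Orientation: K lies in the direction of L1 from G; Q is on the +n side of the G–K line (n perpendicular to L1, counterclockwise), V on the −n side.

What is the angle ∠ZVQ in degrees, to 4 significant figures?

76.60°

The slot axis is L1's direction at 6.4°, so u = (cos 6.4°, sin 6.4°) = (0.9938, 0.1115) and n = (−sin 6.4°, cos 6.4°) = (-0.1115, 0.9938). G is at the origin and K lies 48.7 along u from G, so K = 48.7·u = (48.40, 5.429). Tangency of A1 to both parallel lines with radius 5.8 puts Q and V at G ± 5.8·n: Q = (-0.6465, 5.764), V = (0.6465, -5.764). Equal radii place Z and S the same way about K: Z = K + 5.8·n = (47.75, 11.19), S = K − 5.8·n = (49.04, -0.3353). Then cos ∠ZVQ = VZ·VQ / (|VZ||VQ|), giving 76.60°.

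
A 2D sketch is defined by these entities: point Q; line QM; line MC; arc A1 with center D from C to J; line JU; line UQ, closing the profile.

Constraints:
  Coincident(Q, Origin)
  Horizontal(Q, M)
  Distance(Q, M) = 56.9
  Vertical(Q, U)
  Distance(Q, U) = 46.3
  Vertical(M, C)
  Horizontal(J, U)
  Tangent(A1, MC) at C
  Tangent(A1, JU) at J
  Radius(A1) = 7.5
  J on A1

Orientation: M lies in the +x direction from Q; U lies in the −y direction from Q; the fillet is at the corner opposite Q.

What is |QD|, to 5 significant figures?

62.816

Q is at the origin; QM is horizontal with |QM| = 56.9 and M on the +x side, so M = (56.900, 0.0000). Q and U share the same x with |QU| = 46.3 and U on the −y side, so U = (0.0000, -46.300). The virtual corner opposite Q is at (56.900, -46.300). Tangency of A1 to MC means the radius DC is perpendicular to MC and tangency of A1 to JU means the radius DJ is perpendicular to JU, with radius 7.5, so the center D sits 7.5 in from both sides at D = (49.400, -38.800). Then |QD| = |D − Q| = 62.816.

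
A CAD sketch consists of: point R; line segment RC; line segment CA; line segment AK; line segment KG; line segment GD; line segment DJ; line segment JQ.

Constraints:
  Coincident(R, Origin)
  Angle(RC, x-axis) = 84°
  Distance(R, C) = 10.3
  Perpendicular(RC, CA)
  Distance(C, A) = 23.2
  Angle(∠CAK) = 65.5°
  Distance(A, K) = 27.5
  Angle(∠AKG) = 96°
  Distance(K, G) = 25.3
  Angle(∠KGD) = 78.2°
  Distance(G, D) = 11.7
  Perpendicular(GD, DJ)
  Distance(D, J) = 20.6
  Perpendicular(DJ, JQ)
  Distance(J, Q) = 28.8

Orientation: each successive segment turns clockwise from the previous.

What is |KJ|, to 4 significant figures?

7.742

R is at the origin; RC runs at 84.0° with length 10.3, so C = (1.077, 10.24). The perpendicularity gives CA at right angles to RC, so CA runs at -6.000°; with |CA| = 23.2, A = (24.15, 7.819). ∠CAK = 65.5° gives AK at -120.5° from the x-axis; with |AK| = 27.5, K = (10.19, -15.88). ∠AKG = 96.0° gives KG at 155.5° from the x-axis; with |KG| = 25.3, G = (-12.83, -5.385). ∠KGD = 78.2° gives GD at 53.70° from the x-axis; with |GD| = 11.7, D = (-5.903, 4.045). The perpendicularity gives DJ at right angles to GD, so DJ runs at -36.30°; with |DJ| = 20.6, J = (10.70, -8.151). Then |KJ| = |J − K| = 7.742.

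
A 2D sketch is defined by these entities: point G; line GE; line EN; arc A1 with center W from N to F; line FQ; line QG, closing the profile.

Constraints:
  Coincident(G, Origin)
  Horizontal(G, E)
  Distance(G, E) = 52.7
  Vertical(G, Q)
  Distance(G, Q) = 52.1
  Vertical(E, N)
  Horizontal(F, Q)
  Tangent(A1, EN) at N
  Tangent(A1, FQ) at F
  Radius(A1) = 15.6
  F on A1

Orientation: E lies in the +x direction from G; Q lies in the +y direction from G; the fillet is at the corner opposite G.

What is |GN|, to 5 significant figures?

64.106

G is at the origin; G and E share the same y with |GE| = 52.7 and E on the +x side, so E = (52.700, 0.0000). GQ is vertical with |GQ| = 52.1 and Q on the +y side, so Q = (0.0000, 52.100). The virtual corner opposite G is at (52.700, 52.100). A1 meets EN tangentially, so WN is at right angles to EN and since A1 is tangent to FQ there, WF ⟂ FQ, with radius 15.6, so the center W sits 15.6 in from both sides at W = (37.100, 36.500). That places the tangent points at N = (52.700, 36.500) on EN and F = (37.100, 52.100) on FQ. Then |GN| = |N − G| = 64.106.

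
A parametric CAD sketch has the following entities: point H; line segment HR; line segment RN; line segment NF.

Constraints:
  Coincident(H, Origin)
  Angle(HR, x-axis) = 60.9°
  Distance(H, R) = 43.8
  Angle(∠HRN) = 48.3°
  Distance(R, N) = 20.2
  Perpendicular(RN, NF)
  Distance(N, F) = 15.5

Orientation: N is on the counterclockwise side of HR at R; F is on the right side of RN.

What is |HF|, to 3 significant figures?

49.0

∠HRN = 48.3°, so RN runs at 60.9° + (180° − 48.3°) = 193° from the x-axis; with |RN| = 20.2, N = R + 20.2·(cos 193°, sin 193°) = (1.59, 33.9). The perpendicularity gives NF at right angles to RN; with |NF| = 15.5 on the right of RN, F = N + 15.5·(-0.218, 0.976) = (-1.79, 49.0). Then |HF| = |F − H| = 49.0.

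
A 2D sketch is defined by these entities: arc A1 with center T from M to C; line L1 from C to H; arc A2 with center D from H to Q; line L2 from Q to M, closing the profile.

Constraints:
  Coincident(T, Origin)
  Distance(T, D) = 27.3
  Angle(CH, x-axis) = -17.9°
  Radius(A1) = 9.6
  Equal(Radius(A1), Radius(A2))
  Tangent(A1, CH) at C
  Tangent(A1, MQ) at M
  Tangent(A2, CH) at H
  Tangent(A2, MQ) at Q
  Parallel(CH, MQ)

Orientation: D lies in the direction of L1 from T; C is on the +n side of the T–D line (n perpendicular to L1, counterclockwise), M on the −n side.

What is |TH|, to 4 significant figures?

28.94

The slot axis is L1's direction at -17.9°, so u = (cos -17.9°, sin -17.9°) = (0.9516, -0.3074) and n = (−sin -17.9°, cos -17.9°) = (0.3074, 0.9516). T is at the origin and D lies 27.3 along u from T, so D = 27.3·u = (25.98, -8.391). Tangency of A1 to both parallel lines with radius 9.6 puts C and M at T ± 9.6·n: C = (2.951, 9.135), M = (-2.951, -9.135). Equal radii place H and Q the same way about D: H = D + 9.6·n = (28.93, 0.7445), Q = D − 9.6·n = (23.03, -17.53). Then |TH| = |H − T| = 28.94.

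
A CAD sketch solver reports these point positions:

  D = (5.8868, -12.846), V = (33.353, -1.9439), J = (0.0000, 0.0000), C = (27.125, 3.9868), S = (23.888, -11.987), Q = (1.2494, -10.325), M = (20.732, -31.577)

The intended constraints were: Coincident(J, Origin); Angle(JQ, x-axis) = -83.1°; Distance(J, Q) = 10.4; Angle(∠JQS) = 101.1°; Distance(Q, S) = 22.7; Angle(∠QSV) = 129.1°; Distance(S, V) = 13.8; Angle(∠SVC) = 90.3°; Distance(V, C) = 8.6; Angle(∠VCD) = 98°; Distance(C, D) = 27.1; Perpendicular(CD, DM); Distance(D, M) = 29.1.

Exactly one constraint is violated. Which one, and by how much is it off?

Distance(D, M) = 29.1 — off by 5.20.

J = (0.00, 0.00) ✓; JQ at -83.10° ✓; |JQ| = 10.40 ✓; ∠JQS = 101.1° ✓; |QS| = 22.70 ✓; ∠QSV = 129.1° ✓; |SV| = 13.80 ✓; ∠SVC = 90.30° ✓; |VC| = 8.600 ✓; ∠VCD = 98.00° ✓; |CD| = 27.10 ✓; ∠(CD, DM) = 90.00° ✓; |DM| = 23.90 ✗.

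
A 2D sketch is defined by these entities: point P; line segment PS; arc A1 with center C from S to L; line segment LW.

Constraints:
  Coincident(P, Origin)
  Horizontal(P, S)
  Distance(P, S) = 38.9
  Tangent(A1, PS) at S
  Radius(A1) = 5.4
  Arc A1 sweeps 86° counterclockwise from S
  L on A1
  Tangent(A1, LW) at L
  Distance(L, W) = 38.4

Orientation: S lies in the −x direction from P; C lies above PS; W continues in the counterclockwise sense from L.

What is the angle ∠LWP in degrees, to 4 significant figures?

39.44°

On A1, S sits at bearing -90° from C; an 86° counterclockwise sweep puts L at bearing -4°, so L = C + 5.4·(cos -4°, sin -4°) = (-33.51, 5.023). A1 meets LW tangentially, so CL is at right angles to LW, so LW runs along (−sin -4°, cos -4°); with |LW| = 38.4, W = (-30.83, 43.33). Then cos ∠LWP = WL·WP / (|WL||WP|), giving 39.44°.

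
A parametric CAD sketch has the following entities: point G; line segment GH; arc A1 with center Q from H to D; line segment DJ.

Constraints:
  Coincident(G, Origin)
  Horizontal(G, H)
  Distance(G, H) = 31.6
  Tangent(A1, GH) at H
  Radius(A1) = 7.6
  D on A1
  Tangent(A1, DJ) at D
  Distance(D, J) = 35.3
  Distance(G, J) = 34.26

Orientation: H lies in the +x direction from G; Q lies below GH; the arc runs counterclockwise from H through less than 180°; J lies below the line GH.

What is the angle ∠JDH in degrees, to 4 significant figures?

150.9°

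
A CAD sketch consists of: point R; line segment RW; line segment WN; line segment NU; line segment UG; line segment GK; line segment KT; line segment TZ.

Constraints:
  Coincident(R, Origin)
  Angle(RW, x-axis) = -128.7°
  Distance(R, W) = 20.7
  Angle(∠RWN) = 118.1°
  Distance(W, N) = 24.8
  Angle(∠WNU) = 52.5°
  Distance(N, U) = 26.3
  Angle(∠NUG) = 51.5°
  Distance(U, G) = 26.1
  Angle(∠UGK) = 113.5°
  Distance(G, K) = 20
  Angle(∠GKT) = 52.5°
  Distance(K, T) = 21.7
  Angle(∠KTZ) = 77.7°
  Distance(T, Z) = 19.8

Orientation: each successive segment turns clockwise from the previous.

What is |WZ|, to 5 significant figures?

1.3130

R is at the origin; RW runs at -128.7° with length 20.7, so W = (-12.943, -16.155). ∠RWN = 118.1° gives WN at 169.40° from the x-axis; with |WN| = 24.8, N = (-37.319, -11.593). ∠WNU = 52.5° gives NU at 41.900° from the x-axis; with |NU| = 26.3, U = (-17.744, 5.9711). ∠NUG = 51.5° gives UG at -86.600° from the x-axis; with |UG| = 26.1, G = (-16.196, -20.083). ∠UGK = 113.5° gives GK at -153.10° from the x-axis; with |GK| = 20.0, K = (-34.032, -29.132). ∠GKT = 52.5° gives KT at 79.400° from the x-axis; with |KT| = 21.7, T = (-30.040, -7.8020). ∠KTZ = 77.7° gives TZ at -22.900° from the x-axis; with |TZ| = 19.8, Z = (-11.801, -15.507). Then |WZ| = |Z − W| = 1.3130.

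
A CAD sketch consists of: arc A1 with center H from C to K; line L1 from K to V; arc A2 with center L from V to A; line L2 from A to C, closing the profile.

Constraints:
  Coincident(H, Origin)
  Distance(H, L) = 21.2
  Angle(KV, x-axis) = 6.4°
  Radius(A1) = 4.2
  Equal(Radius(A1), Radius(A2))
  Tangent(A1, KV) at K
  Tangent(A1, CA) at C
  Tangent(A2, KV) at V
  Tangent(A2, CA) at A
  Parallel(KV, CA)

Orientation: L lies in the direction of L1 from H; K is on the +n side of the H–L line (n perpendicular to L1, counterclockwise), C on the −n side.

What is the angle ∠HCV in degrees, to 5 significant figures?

68.385°

The slot axis is L1's direction at 6.4°, so u = (cos 6.4°, sin 6.4°) = (0.99377, 0.11147) and n = (−sin 6.4°, cos 6.4°) = (-0.11147, 0.99377). H is at the origin and L lies 21.2 along u from H, so L = 21.2·u = (21.068, 2.3631). Tangency of A1 to both parallel lines with radius 4.2 puts K and C at H ± 4.2·n: K = (-0.46817, 4.1738), C = (0.46817, -4.1738). Equal radii place V and A the same way about L: V = L + 4.2·n = (20.600, 6.5370), A = L − 4.2·n = (21.536, -1.8107). Then cos ∠HCV = CH·CV / (|CH||CV|), giving 68.385°.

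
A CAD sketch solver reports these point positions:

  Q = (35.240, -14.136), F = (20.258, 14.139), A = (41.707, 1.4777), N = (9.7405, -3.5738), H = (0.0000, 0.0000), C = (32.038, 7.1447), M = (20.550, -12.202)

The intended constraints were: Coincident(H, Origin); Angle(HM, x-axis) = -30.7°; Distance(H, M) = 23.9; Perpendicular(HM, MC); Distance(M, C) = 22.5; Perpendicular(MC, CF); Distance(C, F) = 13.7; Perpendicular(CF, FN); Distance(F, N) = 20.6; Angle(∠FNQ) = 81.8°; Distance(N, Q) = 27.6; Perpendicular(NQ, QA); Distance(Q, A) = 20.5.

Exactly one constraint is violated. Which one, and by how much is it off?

Distance(Q, A) = 20.5 — off by 3.60.

H = (0.00, 0.00) ✓; HM at -30.70° ✓; |HM| = 23.90 ✓; ∠(HM, MC) = 90.00° ✓; |MC| = 22.50 ✓; ∠(MC, CF) = 90.00° ✓; |CF| = 13.70 ✓; ∠(CF, FN) = 90.00° ✓; |FN| = 20.60 ✓; ∠FNQ = 81.80° ✓; |NQ| = 27.60 ✓; ∠(NQ, QA) = 90.00° ✓; |QA| = 16.90 ✗.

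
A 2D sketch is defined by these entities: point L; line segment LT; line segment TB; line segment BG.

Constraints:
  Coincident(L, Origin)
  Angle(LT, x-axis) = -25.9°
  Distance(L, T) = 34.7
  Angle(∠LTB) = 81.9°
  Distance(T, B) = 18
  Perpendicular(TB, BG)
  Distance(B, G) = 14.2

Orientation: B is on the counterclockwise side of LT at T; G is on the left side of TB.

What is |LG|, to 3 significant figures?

24.0

∠LTB = 81.9°, so TB runs at -25.9° + (180° − 81.9°) = 72.2° from the x-axis; with |TB| = 18.0, B = T + 18.0·(cos 72.2°, sin 72.2°) = (36.7, 1.98). The perpendicularity gives BG at right angles to TB; with |BG| = 14.2 on the left of TB, G = B + 14.2·(-0.952, 0.306) = (23.2, 6.32). Then |LG| = |G − L| = 24.0.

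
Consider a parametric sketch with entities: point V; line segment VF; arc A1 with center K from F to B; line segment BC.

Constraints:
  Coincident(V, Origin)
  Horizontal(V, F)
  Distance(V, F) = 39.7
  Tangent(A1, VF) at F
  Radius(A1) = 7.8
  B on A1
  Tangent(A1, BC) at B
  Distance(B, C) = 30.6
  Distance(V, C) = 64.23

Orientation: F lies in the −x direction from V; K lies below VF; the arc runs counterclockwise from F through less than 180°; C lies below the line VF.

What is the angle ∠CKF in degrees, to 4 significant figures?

155.4°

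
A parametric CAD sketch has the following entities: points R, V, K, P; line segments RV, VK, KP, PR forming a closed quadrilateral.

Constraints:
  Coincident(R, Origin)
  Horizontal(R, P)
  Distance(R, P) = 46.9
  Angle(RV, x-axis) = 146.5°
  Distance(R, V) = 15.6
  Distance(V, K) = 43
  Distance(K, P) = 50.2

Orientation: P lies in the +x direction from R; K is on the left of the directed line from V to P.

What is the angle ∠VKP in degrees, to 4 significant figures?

80.59°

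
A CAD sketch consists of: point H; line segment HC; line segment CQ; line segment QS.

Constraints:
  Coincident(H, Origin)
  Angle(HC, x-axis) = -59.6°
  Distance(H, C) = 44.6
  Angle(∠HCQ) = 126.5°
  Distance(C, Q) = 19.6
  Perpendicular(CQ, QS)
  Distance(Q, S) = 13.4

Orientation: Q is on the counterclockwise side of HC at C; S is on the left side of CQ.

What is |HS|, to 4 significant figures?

51.30

H is at the origin; HC runs at -59.6° with length 44.6, so C = 44.6·(cos -59.6°, sin -59.6°) = (22.57, -38.47). ∠HCQ = 126.5°, so CQ runs at -59.6° + (180° − 126.5°) = -6.100° from the x-axis; with |CQ| = 19.6, Q = C + 19.6·(cos -6.100°, sin -6.100°) = (42.06, -40.55). The perpendicularity gives QS at right angles to CQ; with |QS| = 13.4 on the left of CQ, S = Q + 13.4·(0.1063, 0.9943) = (43.48, -27.23). Then |HS| = |S − H| = 51.30.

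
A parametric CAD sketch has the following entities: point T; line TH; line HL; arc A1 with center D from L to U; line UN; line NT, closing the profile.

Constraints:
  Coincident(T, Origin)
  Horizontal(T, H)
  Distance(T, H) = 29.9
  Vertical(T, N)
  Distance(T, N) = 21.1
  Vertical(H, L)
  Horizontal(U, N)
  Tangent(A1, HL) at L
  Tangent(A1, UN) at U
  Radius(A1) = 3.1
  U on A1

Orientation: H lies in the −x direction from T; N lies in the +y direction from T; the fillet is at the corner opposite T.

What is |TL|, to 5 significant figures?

34.900

T is at the origin; TH is horizontal with |TH| = 29.9 and H on the −x side, so H = (-29.900, 0.0000). TN is vertical with |TN| = 21.1 and N on the +y side, so N = (0.0000, 21.100). The virtual corner opposite T is at (-29.900, 21.100). Since A1 is tangent to HL there, DL ⟂ HL and since A1 is tangent to UN there, DU ⟂ UN, with radius 3.1, so the center D sits 3.1 in from both sides at D = (-26.800, 18.000). That places the tangent points at L = (-29.900, 18.000) on HL and U = (-26.800, 21.100) on UN. Then |TL| = |L − T| = 34.900.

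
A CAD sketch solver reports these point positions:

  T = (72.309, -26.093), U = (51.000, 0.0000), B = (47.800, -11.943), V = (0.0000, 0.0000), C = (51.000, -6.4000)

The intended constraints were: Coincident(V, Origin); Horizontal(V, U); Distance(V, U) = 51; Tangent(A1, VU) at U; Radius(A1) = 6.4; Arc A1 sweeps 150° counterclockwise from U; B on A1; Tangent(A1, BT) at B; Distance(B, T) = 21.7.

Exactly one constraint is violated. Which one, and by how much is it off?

Distance(B, T) = 21.7 — off by 6.60.

V = (0.00, 0.00) ✓; V.y = 0.00, U.y = 0.00 ✓; |VU| = 51.00 ✓; ∠(CU, UV) = 90.00° ✓; |CU| = 6.400 ✓; bearing(C→B) − bearing(C→U) = 150.0° ✓; |CB| = 6.400 ✓; ∠(CB, BT) = 90.00° ✓; |BT| = 28.30 ✗.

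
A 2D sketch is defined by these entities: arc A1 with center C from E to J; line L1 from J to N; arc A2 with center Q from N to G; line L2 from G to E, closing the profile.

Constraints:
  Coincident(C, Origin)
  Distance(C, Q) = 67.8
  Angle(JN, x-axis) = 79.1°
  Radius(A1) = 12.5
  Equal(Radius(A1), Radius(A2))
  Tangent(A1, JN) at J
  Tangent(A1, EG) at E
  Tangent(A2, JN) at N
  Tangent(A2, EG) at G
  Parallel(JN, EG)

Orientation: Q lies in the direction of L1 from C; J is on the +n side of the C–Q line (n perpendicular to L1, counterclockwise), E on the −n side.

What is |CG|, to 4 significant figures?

68.94

Tangency of A1 to both parallel lines with radius 12.5 puts J and E at C ± 12.5·n: J = (-12.27, 2.364), E = (12.27, -2.364). Equal radii place N and G the same way about Q: N = Q + 12.5·n = (0.5462, 68.94), G = Q − 12.5·n = (25.10, 64.21). Then |CG| = |G − C| = 68.94.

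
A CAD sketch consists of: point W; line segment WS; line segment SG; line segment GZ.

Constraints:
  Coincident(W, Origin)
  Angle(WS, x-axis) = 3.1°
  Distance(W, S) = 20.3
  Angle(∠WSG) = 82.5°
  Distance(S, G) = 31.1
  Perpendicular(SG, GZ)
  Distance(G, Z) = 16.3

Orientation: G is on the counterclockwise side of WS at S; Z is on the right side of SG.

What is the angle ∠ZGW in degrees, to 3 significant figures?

125°

W is at the origin; WS runs at 3.1° with length 20.3, so S = 20.3·(cos 3.1°, sin 3.1°) = (20.3, 1.10). ∠WSG = 82.5°, so SG runs at 3.1° + (180° − 82.5°) = 101° from the x-axis; with |SG| = 31.1, G = S + 31.1·(cos 101°, sin 101°) = (14.5, 31.7). The perpendicularity gives GZ at right angles to SG; with |GZ| = 16.3 on the right of SG, Z = G + 16.3·(0.983, 0.184) = (30.6, 34.7). Then cos ∠ZGW = GZ·GW / (|GZ||GW|), giving 125°.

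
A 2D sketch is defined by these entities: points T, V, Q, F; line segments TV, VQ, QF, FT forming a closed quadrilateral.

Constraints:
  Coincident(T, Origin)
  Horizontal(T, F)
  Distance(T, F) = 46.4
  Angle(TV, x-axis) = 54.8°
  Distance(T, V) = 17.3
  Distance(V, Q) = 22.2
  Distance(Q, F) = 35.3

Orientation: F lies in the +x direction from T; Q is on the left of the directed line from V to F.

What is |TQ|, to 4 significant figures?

39.27

Checks: |VQ| = 22.20 ✓; |QF| = 35.30 ✓.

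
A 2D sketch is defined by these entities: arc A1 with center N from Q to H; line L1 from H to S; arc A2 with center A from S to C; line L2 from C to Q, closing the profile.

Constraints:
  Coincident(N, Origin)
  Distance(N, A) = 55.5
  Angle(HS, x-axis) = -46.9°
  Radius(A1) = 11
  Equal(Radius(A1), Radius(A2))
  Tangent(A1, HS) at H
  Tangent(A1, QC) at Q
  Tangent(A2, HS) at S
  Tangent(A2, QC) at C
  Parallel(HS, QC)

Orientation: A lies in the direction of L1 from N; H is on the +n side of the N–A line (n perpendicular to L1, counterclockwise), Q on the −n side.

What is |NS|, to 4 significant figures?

56.58

The slot axis is L1's direction at -46.9°, so u = (cos -46.9°, sin -46.9°) = (0.6833, -0.7302) and n = (−sin -46.9°, cos -46.9°) = (0.7302, 0.6833). N is at the origin and A lies 55.5 along u from N, so A = 55.5·u = (37.92, -40.52). Tangency of A1 to both parallel lines with radius 11.0 puts H and Q at N ± 11.0·n: H = (8.032, 7.516), Q = (-8.032, -7.516). Equal radii place S and C the same way about A: S = A + 11.0·n = (45.95, -33.01), C = A − 11.0·n = (29.89, -48.04). Then |NS| = |S − N| = 56.58.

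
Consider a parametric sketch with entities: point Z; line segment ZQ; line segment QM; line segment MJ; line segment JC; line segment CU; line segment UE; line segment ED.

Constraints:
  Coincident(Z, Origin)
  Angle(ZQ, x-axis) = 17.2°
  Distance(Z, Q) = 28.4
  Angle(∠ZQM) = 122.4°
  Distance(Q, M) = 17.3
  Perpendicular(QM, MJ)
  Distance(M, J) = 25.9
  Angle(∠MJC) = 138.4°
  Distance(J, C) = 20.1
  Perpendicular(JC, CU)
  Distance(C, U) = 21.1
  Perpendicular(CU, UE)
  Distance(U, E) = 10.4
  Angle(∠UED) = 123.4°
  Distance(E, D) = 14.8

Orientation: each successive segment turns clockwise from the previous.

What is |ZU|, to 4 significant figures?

4.492

∠MJC = 138.4° gives JC at -172.0° from the x-axis; with |JC| = 20.1, C = (3.614, -25.34). JC is perpendicular to CU, so CU runs at 98.00°; with |CU| = 21.1, U = (0.6773, -4.441). Then |ZU| = |U − Z| = 4.492.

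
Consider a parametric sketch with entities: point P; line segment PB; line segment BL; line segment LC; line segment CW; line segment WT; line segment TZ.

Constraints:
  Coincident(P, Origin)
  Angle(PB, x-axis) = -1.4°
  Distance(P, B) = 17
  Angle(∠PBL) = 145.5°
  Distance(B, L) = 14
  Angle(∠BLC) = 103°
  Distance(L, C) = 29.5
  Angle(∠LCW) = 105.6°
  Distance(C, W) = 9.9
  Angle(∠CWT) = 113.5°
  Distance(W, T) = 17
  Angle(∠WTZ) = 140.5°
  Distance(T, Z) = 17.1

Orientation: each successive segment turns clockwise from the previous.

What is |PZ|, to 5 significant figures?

9.3992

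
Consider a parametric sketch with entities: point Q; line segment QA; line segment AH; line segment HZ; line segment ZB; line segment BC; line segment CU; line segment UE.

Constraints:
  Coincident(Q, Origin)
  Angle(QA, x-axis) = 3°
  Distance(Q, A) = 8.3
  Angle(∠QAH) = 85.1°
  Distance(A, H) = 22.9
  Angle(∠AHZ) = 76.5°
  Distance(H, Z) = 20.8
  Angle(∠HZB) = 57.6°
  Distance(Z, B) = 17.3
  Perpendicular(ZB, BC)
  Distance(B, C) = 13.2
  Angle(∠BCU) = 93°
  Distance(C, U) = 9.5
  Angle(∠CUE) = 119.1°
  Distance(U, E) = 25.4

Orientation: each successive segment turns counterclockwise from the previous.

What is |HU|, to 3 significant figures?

5.10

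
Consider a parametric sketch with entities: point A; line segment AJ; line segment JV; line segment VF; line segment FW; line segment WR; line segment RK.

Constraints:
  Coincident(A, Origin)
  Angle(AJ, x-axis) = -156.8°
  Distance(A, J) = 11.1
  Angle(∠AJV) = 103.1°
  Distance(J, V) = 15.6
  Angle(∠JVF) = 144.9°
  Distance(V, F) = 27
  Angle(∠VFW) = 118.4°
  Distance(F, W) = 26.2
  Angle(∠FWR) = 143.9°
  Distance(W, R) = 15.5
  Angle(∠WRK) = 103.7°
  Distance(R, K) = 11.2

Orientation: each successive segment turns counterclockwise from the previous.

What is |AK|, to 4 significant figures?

40.34

A is at the origin; AJ runs at -156.8° with length 11.1, so J = (-10.20, -4.373). ∠AJV = 103.1° gives JV at -79.90° from the x-axis; with |JV| = 15.6, V = (-7.467, -19.73). ∠JVF = 144.9° gives VF at -44.80° from the x-axis; with |VF| = 27.0, F = (11.69, -38.76). ∠VFW = 118.4° gives FW at 16.80° from the x-axis; with |FW| = 26.2, W = (36.77, -31.18). ∠FWR = 143.9° gives WR at 52.90° from the x-axis; with |WR| = 15.5, R = (46.12, -18.82). ∠WRK = 103.7° gives RK at 129.2° from the x-axis; with |RK| = 11.2, K = (39.04, -10.14). Then |AK| = |K − A| = 40.34.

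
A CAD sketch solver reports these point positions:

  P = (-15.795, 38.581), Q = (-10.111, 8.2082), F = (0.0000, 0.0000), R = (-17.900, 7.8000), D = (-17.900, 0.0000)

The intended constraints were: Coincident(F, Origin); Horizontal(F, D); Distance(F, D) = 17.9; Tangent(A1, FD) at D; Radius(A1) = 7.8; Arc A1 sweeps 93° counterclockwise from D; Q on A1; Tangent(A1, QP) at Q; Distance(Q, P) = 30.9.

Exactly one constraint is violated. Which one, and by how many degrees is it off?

Tangent(A1, QP) at Q — off by 7.60°.

F = (0.00, 0.00) ✓; F.y = 0.00, D.y = 0.00 ✓; |FD| = 17.90 ✓; ∠(RD, DF) = 90.00° ✓; |RD| = 7.800 ✓; bearing(R→Q) − bearing(R→D) = 93.00° ✓; |RQ| = 7.800 ✓; ∠(RQ, QP) = 82.40° ✗; |QP| = 30.90 ✓.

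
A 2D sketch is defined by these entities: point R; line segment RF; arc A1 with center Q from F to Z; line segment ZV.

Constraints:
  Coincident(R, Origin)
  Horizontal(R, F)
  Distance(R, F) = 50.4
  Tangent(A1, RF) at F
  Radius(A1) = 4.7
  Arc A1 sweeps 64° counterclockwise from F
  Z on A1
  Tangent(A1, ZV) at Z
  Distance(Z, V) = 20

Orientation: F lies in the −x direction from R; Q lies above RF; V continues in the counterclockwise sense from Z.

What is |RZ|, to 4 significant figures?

46.25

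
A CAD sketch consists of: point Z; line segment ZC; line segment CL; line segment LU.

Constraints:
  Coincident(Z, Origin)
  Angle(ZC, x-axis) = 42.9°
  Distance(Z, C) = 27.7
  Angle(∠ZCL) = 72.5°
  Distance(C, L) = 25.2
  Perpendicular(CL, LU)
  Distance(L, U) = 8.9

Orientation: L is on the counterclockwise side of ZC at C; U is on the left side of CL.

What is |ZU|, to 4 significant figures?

24.32

Z is at the origin; ZC runs at 42.9° with length 27.7, so C = 27.7·(cos 42.9°, sin 42.9°) = (20.29, 18.86). ∠ZCL = 72.5°, so CL runs at 42.9° + (180° − 72.5°) = 150.4° from the x-axis; with |CL| = 25.2, L = C + 25.2·(cos 150.4°, sin 150.4°) = (-1.620, 31.30). The perpendicularity gives LU at right angles to CL; with |LU| = 8.9 on the left of CL, U = L + 8.9·(-0.4939, -0.8695) = (-6.016, 23.56). Then |ZU| = |U − Z| = 24.32.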